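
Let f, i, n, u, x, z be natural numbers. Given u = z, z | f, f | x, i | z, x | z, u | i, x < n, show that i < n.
Since z | f and f | x, z | x. x | z, so x = z. u = z and u | i, so z | i. Since i | z, z = i. Since x = z, x = i. Since x < n, i < n.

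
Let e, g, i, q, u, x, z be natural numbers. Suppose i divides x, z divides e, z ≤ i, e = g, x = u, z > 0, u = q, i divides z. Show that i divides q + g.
x = u and u = q, hence x = q. i divides x, so i divides q. Because i divides z and z > 0, i ≤ z. z ≤ i, so z = i. e = g and z divides e, therefore z divides g. From z = i, i divides g. i divides q, so i divides q + g.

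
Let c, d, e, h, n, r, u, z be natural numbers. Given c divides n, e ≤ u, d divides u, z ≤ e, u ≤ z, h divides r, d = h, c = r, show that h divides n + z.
c = r and c divides n, therefore r divides n. Since h divides r, h divides n. z ≤ e and e ≤ u, thus z ≤ u. Since u ≤ z, u = z. d divides u, so d divides z. d = h, so h divides z. Since h divides n, h divides n + z.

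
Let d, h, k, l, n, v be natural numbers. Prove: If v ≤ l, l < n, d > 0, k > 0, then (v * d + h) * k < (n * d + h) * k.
v ≤ l and l < n, so v < n. Since d > 0, v * d < n * d. Then v * d + h < n * d + h. k > 0, so (v * d + h) * k < (n * d + h) * k.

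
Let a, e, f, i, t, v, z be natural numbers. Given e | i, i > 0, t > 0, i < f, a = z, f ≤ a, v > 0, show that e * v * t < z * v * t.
e | i and i > 0, so e ≤ i. a = z and f ≤ a, hence f ≤ z. From i < f, i < z. Because e ≤ i, e < z. v > 0, so e * v < z * v. Since t > 0, e * v * t < z * v * t.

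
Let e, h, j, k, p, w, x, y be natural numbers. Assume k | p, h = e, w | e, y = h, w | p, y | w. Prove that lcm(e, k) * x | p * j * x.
y = h and h = e, thus y = e. y | w, so e | w. Since w | e, w = e. w | p, so e | p. k | p, so lcm(e, k) | p. Then lcm(e, k) | p * j. Then lcm(e, k) * x | p * j * x.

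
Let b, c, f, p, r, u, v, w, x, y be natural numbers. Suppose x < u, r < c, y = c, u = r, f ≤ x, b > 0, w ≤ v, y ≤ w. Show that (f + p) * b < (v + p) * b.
u = r and x < u, so x < r. Since f ≤ x, f < r. r < c, so f < c. y ≤ w and w ≤ v, hence y ≤ v. From y = c, c ≤ v. Because f < c, f < v. Then f + p < v + p. Since b > 0, (f + p) * b < (v + p) * b.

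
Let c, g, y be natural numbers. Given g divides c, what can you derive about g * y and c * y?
g * y divides c * y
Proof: From g divides c, by multiplying both sides, g * y divides c * y.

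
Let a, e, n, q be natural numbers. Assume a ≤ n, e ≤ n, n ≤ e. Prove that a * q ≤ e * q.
n ≤ e and e ≤ n, therefore n = e. Since a ≤ n, a ≤ e. By multiplying by a non-negative, a * q ≤ e * q.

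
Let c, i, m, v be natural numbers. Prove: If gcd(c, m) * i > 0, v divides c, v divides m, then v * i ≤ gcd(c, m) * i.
From v divides c and v divides m, v divides gcd(c, m). Then v * i divides gcd(c, m) * i. Since gcd(c, m) * i > 0, v * i ≤ gcd(c, m) * i.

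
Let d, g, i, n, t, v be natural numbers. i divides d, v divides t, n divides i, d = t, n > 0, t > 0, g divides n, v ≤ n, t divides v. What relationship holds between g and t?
g ≤ t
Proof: d = t and i divides d, hence i divides t. Since n divides i, n divides t. From t > 0, n ≤ t. v divides t and t divides v, hence v = t. Since v ≤ n, t ≤ n. n ≤ t, so n = t. Since g divides n and n > 0, g ≤ n. n = t, so g ≤ t.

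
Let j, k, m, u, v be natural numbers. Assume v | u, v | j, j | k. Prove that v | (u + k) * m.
v | j and j | k, therefore v | k. Since v | u, v | u + k. Then v | (u + k) * m.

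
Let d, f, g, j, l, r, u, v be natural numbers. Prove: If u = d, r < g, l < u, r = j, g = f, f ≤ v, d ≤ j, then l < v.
u = d and l < u, so l < d. Since r = j and r < g, j < g. d ≤ j, so d < g. g = f, so d < f. Since l < d, l < f. Since f ≤ v, l < v.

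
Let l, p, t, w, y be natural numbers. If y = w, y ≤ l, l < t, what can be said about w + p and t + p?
w + p < t + p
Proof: Since y ≤ l and l < t, y < t. y = w, so w < t. Then w + p < t + p.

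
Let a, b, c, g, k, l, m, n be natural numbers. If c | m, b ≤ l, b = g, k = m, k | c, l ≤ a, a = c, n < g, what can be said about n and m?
n < m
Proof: Because k = m and k | c, m | c. Since c | m, c = m. Since a = c, a = m. Since b = g and b ≤ l, g ≤ l. Since l ≤ a, g ≤ a. n < g, so n < a. a = m, so n < m.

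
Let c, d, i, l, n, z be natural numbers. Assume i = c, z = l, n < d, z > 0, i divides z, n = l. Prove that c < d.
Since i divides z and z > 0, i ≤ z. z = l, so i ≤ l. Since i = c, c ≤ l. n = l and n < d, therefore l < d. From c ≤ l, c < d.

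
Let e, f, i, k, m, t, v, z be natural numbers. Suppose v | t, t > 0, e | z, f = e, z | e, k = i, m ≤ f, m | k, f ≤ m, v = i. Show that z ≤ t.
m ≤ f and f ≤ m, therefore m = f. Since f = e, m = e. e | z and z | e, hence e = z. m = e, so m = z. k = i and m | k, so m | i. v = i and v | t, therefore i | t. Since m | i, m | t. t > 0, so m ≤ t. m = z, so z ≤ t.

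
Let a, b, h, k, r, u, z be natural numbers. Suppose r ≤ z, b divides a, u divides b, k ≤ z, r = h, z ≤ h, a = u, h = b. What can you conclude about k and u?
k ≤ u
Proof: r = h and r ≤ z, so h ≤ z. Since z ≤ h, z = h. Since h = b, z = b. From a = u and b divides a, b divides u. Since u divides b, b = u. Since z = b, z = u. Since k ≤ z, k ≤ u.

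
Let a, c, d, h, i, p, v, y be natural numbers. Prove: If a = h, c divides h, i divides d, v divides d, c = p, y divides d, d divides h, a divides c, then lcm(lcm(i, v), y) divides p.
From i divides d and v divides d, lcm(i, v) divides d. Since y divides d, lcm(lcm(i, v), y) divides d. a = h and a divides c, therefore h divides c. Since c divides h, h = c. Since c = p, h = p. d divides h, so d divides p. lcm(lcm(i, v), y) divides d, so lcm(lcm(i, v), y) divides p.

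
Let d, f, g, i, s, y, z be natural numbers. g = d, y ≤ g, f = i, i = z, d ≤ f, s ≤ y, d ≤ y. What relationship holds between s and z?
s ≤ z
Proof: f = i and i = z, therefore f = z. Because g = d and y ≤ g, y ≤ d. d ≤ y, so d = y. d ≤ f, so y ≤ f. s ≤ y, so s ≤ f. Because f = z, s ≤ z.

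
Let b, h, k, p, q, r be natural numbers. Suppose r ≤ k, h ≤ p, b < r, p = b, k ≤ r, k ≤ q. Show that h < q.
r ≤ k and k ≤ r, hence r = k. p = b and h ≤ p, so h ≤ b. Since b < r, h < r. r = k, so h < k. k ≤ q, so h < q.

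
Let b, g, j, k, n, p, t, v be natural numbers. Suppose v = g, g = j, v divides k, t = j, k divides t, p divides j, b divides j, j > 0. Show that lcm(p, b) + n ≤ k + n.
v = g and g = j, therefore v = j. v divides k, so j divides k. Because t = j and k divides t, k divides j. Since j divides k, j = k. p divides j and b divides j, so lcm(p, b) divides j. Since j > 0, lcm(p, b) ≤ j. j = k, so lcm(p, b) ≤ k. Then lcm(p, b) + n ≤ k + n.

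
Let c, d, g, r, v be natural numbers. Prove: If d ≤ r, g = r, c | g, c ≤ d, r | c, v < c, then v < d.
g = r and c | g, so c | r. r | c, so r = c. Because d ≤ r, d ≤ c. Since c ≤ d, c = d. v < c, so v < d.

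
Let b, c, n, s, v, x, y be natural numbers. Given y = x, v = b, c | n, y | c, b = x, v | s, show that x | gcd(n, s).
y | c and c | n, therefore y | n. Since y = x, x | n. Since v = b and b = x, v = x. Since v | s, x | s. x | n, so x | gcd(n, s).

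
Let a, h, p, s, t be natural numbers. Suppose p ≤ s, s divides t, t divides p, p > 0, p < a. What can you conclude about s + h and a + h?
s + h < a + h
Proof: s divides t and t divides p, so s divides p. Since p > 0, s ≤ p. Since p ≤ s, p = s. p < a, so s < a. Then s + h < a + h.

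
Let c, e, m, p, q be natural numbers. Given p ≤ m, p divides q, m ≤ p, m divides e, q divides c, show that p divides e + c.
m ≤ p and p ≤ m, hence m = p. Since m divides e, p divides e. From p divides q and q divides c, p divides c. p divides e, so p divides e + c.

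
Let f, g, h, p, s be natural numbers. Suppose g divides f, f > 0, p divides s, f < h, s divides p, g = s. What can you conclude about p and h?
p < h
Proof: From s divides p and p divides s, s = p. Since g = s, g = p. g divides f, so p divides f. f > 0, so p ≤ f. Because f < h, p < h.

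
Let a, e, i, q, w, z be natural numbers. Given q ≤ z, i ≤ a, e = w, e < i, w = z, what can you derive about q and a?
q < a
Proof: Because e = w and w = z, e = z. Because e < i, z < i. From q ≤ z, q < i. i ≤ a, so q < a.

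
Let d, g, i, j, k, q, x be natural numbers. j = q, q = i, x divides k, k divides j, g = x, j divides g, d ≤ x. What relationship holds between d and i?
d ≤ i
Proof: Since j = q and q = i, j = i. From x divides k and k divides j, x divides j. Since g = x and j divides g, j divides x. Because x divides j, x = j. From d ≤ x, d ≤ j. Since j = i, d ≤ i.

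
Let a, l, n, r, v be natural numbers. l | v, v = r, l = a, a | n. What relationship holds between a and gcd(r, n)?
a | gcd(r, n)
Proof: v = r and l | v, so l | r. Since l = a, a | r. a | n, so a | gcd(r, n).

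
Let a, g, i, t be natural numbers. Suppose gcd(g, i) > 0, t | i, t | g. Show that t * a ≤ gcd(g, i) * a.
t | g and t | i, hence t | gcd(g, i). gcd(g, i) > 0, so t ≤ gcd(g, i). Then t * a ≤ gcd(g, i) * a.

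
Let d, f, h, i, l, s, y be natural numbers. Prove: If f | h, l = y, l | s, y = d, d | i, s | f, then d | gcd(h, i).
Since l | s and s | f, l | f. l = y, so y | f. Because y = d, d | f. Since f | h, d | h. Since d | i, d | gcd(h, i).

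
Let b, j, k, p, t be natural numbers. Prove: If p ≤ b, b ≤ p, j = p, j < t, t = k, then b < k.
Because p ≤ b and b ≤ p, p = b. j = p and j < t, hence p < t. Since t = k, p < k. p = b, so b < k.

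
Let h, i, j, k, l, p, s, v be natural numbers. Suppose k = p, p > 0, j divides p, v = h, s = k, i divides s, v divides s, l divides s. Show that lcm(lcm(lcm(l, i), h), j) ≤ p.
Because s = k and k = p, s = p. l divides s and i divides s, thus lcm(l, i) divides s. v = h and v divides s, therefore h divides s. Since lcm(l, i) divides s, lcm(lcm(l, i), h) divides s. s = p, so lcm(lcm(l, i), h) divides p. Since j divides p, lcm(lcm(lcm(l, i), h), j) divides p. Since p > 0, lcm(lcm(lcm(l, i), h), j) ≤ p.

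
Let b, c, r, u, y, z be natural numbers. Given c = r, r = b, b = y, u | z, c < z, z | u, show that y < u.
r = b and b = y, hence r = y. z | u and u | z, therefore z = u. c = r and c < z, therefore r < z. z = u, so r < u. Since r = y, y < u.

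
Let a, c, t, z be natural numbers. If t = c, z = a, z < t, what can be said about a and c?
a < c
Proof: t = c and z < t, thus z < c. z = a, so a < c.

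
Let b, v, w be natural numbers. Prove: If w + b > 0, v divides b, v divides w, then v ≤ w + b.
v divides w and v divides b, so v divides w + b. w + b > 0, so v ≤ w + b.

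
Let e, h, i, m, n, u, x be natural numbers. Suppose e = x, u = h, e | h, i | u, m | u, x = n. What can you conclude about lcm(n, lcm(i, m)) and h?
lcm(n, lcm(i, m)) | h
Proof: From e = x and x = n, e = n. e | h, so n | h. Because i | u and m | u, lcm(i, m) | u. Since u = h, lcm(i, m) | h. From n | h, lcm(n, lcm(i, m)) | h.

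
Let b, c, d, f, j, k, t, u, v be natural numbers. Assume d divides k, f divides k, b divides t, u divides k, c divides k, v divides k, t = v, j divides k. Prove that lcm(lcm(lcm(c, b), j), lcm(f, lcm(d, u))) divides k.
From t = v and b divides t, b divides v. v divides k, so b divides k. c divides k, so lcm(c, b) divides k. Since j divides k, lcm(lcm(c, b), j) divides k. d divides k and u divides k, thus lcm(d, u) divides k. Since f divides k, lcm(f, lcm(d, u)) divides k. lcm(lcm(c, b), j) divides k, so lcm(lcm(lcm(c, b), j), lcm(f, lcm(d, u))) divides k.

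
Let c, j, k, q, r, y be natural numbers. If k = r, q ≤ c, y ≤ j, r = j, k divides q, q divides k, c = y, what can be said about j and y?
j = y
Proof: q divides k and k divides q, hence q = k. k = r, so q = r. r = j, so q = j. c = y and q ≤ c, therefore q ≤ y. Because q = j, j ≤ y. Since y ≤ j, j = y.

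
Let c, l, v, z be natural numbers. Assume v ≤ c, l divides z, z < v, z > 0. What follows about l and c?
l < c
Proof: Because l divides z and z > 0, l ≤ z. From z < v and v ≤ c, z < c. Because l ≤ z, l < c.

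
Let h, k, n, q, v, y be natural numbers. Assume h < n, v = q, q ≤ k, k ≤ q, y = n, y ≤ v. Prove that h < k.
From q ≤ k and k ≤ q, q = k. v = q, so v = k. y = n and y ≤ v, so n ≤ v. v = k, so n ≤ k. Since h < n, h < k.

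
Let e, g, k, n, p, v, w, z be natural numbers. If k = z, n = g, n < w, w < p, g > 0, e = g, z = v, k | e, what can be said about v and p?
v < p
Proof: k = z and k | e, so z | e. Since e = g, z | g. Since g > 0, z ≤ g. Since z = v, v ≤ g. n = g and n < w, hence g < w. w < p, so g < p. Since v ≤ g, v < p.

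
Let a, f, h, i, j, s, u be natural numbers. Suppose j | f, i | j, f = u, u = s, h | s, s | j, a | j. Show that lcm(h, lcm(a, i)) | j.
f = u and u = s, thus f = s. j | f, so j | s. Since s | j, s = j. Since h | s, h | j. Since a | j and i | j, lcm(a, i) | j. h | j, so lcm(h, lcm(a, i)) | j.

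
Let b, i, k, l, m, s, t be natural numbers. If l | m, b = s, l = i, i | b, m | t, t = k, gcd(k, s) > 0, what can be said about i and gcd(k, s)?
i ≤ gcd(k, s)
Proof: t = k and m | t, so m | k. From l | m, l | k. From l = i, i | k. b = s and i | b, so i | s. i | k, so i | gcd(k, s). Since gcd(k, s) > 0, i ≤ gcd(k, s).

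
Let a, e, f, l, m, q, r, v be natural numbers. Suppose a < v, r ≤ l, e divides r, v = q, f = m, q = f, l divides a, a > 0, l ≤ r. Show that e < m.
From v = q and q = f, v = f. f = m, so v = m. Because r ≤ l and l ≤ r, r = l. Since e divides r, e divides l. Since l divides a, e divides a. a > 0, so e ≤ a. Because a < v, e < v. Since v = m, e < m.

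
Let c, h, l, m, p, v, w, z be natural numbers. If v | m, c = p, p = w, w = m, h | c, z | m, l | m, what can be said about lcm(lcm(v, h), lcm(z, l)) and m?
lcm(lcm(v, h), lcm(z, l)) | m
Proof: c = p and p = w, hence c = w. w = m, so c = m. h | c, so h | m. Since v | m, lcm(v, h) | m. z | m and l | m, therefore lcm(z, l) | m. Since lcm(v, h) | m, lcm(lcm(v, h), lcm(z, l)) | m.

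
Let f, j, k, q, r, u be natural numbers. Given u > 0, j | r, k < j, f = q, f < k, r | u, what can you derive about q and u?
q < u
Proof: f = q and f < k, therefore q < k. Because k < j, q < j. j | r and r | u, therefore j | u. Since u > 0, j ≤ u. q < j, so q < u.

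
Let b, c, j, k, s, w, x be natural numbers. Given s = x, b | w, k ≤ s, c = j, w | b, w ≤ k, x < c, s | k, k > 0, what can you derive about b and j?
b < j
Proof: s | k and k > 0, thus s ≤ k. Since k ≤ s, k = s. s = x, so k = x. w | b and b | w, so w = b. w ≤ k, so b ≤ k. k = x, so b ≤ x. Since c = j and x < c, x < j. Since b ≤ x, b < j.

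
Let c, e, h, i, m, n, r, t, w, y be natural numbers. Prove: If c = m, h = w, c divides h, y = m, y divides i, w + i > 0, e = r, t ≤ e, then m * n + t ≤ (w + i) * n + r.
From h = w and c divides h, c divides w. From c = m, m divides w. Because y = m and y divides i, m divides i. Since m divides w, m divides w + i. w + i > 0, so m ≤ w + i. By multiplying by a non-negative, m * n ≤ (w + i) * n. Since e = r and t ≤ e, t ≤ r. Since m * n ≤ (w + i) * n, m * n + t ≤ (w + i) * n + r.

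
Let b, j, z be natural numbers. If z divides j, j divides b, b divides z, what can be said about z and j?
z = j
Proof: j divides b and b divides z, thus j divides z. z divides j, so j = z. Then z = j.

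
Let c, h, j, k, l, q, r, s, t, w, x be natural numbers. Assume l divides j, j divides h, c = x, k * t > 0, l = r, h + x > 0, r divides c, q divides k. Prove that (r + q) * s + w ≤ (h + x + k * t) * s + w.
Since l = r and l divides j, r divides j. j divides h, so r divides h. c = x and r divides c, hence r divides x. r divides h, so r divides h + x. Because h + x > 0, r ≤ h + x. q divides k, thus q divides k * t. Since k * t > 0, q ≤ k * t. Because r ≤ h + x, r + q ≤ h + x + k * t. By multiplying by a non-negative, (r + q) * s ≤ (h + x + k * t) * s. Then (r + q) * s + w ≤ (h + x + k * t) * s + w.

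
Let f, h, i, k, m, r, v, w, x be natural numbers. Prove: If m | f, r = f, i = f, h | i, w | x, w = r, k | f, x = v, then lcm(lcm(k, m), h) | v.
From k | f and m | f, lcm(k, m) | f. Because i = f and h | i, h | f. lcm(k, m) | f, so lcm(lcm(k, m), h) | f. w = r and r = f, thus w = f. x = v and w | x, therefore w | v. Since w = f, f | v. lcm(lcm(k, m), h) | f, so lcm(lcm(k, m), h) | v.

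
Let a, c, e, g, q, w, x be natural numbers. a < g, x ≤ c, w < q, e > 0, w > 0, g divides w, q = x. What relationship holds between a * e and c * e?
a * e < c * e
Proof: g divides w and w > 0, therefore g ≤ w. q = x and w < q, so w < x. x ≤ c, so w < c. Since g ≤ w, g < c. Because a < g, a < c. Combined with e > 0, by multiplying by a positive, a * e < c * e.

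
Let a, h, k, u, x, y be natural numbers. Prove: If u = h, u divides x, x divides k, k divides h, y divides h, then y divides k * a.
From u = h and u divides x, h divides x. Since x divides k, h divides k. Since k divides h, h = k. y divides h, so y divides k. Then y divides k * a.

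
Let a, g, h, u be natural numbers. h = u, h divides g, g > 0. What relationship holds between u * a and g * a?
u * a ≤ g * a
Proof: h divides g and g > 0, therefore h ≤ g. Since h = u, u ≤ g. By multiplying by a non-negative, u * a ≤ g * a.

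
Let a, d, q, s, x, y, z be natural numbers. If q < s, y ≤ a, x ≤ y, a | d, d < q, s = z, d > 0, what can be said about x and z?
x < z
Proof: From a | d and d > 0, a ≤ d. Since y ≤ a, y ≤ d. Because d < q, y < q. x ≤ y, so x < q. Since s = z and q < s, q < z. Since x < q, x < z.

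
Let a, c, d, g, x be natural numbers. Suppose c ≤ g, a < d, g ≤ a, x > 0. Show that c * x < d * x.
c ≤ g and g ≤ a, so c ≤ a. a < d, so c < d. x > 0, so c * x < d * x.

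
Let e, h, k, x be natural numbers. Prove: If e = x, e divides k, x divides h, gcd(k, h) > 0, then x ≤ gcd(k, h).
e = x and e divides k, so x divides k. x divides h, so x divides gcd(k, h). Because gcd(k, h) > 0, x ≤ gcd(k, h).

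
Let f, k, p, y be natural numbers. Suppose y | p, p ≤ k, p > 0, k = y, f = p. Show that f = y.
Because k = y and p ≤ k, p ≤ y. y | p and p > 0, therefore y ≤ p. Since p ≤ y, p = y. Since f = p, f = y.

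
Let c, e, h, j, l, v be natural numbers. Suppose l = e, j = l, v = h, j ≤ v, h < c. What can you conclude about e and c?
e < c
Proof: From v = h and j ≤ v, j ≤ h. h < c, so j < c. Since j = l, l < c. l = e, so e < c.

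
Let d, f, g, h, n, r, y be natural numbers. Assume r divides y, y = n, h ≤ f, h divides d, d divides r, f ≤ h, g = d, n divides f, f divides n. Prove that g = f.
n divides f and f divides n, thus n = f. d divides r and r divides y, hence d divides y. Since y = n, d divides n. Since n = f, d divides f. From h ≤ f and f ≤ h, h = f. Since h divides d, f divides d. d divides f, so d = f. Since g = d, g = f.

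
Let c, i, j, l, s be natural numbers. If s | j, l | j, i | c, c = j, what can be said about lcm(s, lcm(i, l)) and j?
lcm(s, lcm(i, l)) | j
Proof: c = j and i | c, hence i | j. Since l | j, lcm(i, l) | j. Since s | j, lcm(s, lcm(i, l)) | j.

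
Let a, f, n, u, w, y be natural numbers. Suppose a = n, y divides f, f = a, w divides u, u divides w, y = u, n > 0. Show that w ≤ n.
From u divides w and w divides u, u = w. Since y = u, y = w. f = a and y divides f, therefore y divides a. a = n, so y divides n. Since y = w, w divides n. Because n > 0, w ≤ n.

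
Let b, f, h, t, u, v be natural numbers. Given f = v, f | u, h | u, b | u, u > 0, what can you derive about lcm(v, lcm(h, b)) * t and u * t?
lcm(v, lcm(h, b)) * t ≤ u * t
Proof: f = v and f | u, so v | u. h | u and b | u, hence lcm(h, b) | u. Since v | u, lcm(v, lcm(h, b)) | u. Since u > 0, lcm(v, lcm(h, b)) ≤ u. Then lcm(v, lcm(h, b)) * t ≤ u * t.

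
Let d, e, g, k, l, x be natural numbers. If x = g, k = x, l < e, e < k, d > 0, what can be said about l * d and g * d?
l * d < g * d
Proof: l < e and e < k, thus l < k. k = x, so l < x. x = g, so l < g. Combined with d > 0, by multiplying by a positive, l * d < g * d.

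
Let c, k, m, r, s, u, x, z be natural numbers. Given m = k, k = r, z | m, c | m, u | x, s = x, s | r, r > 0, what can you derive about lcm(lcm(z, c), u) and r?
lcm(lcm(z, c), u) ≤ r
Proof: Since m = k and k = r, m = r. From z | m and c | m, lcm(z, c) | m. m = r, so lcm(z, c) | r. Since s = x and s | r, x | r. u | x, so u | r. lcm(z, c) | r, so lcm(lcm(z, c), u) | r. Since r > 0, lcm(lcm(z, c), u) ≤ r.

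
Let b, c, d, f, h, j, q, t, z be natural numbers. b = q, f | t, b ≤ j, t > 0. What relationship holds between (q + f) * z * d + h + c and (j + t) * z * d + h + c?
(q + f) * z * d + h + c ≤ (j + t) * z * d + h + c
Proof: From b = q and b ≤ j, q ≤ j. f | t and t > 0, hence f ≤ t. Since q ≤ j, q + f ≤ j + t. Then (q + f) * z ≤ (j + t) * z. Then (q + f) * z * d ≤ (j + t) * z * d. Then (q + f) * z * d + h ≤ (j + t) * z * d + h. Then (q + f) * z * d + h + c ≤ (j + t) * z * d + h + c.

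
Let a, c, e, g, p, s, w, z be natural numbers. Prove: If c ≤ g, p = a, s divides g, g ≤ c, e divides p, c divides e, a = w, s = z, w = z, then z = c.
Since g ≤ c and c ≤ g, g = c. Because s = z and s divides g, z divides g. Since g = c, z divides c. p = a and a = w, thus p = w. w = z, so p = z. e divides p, so e divides z. Because c divides e, c divides z. z divides c, so z = c.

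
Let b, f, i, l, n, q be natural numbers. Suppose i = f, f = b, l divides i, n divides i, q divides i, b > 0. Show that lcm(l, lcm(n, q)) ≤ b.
Since i = f and f = b, i = b. n divides i and q divides i, so lcm(n, q) divides i. l divides i, so lcm(l, lcm(n, q)) divides i. Since i = b, lcm(l, lcm(n, q)) divides b. Because b > 0, lcm(l, lcm(n, q)) ≤ b.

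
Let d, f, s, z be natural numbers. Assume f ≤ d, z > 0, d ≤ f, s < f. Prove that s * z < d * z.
f ≤ d and d ≤ f, thus f = d. s < f, so s < d. From z > 0, by multiplying by a positive, s * z < d * z.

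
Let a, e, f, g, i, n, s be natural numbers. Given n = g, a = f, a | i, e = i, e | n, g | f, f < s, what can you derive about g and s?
g < s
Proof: a = f and a | i, therefore f | i. e = i and e | n, so i | n. Since f | i, f | n. n = g, so f | g. g | f, so f = g. From f < s, g < s.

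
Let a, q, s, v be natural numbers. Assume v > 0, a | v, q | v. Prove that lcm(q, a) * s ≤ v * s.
q | v and a | v, hence lcm(q, a) | v. From v > 0, lcm(q, a) ≤ v. Then lcm(q, a) * s ≤ v * s.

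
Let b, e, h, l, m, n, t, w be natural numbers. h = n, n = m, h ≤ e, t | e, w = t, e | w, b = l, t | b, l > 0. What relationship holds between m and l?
m ≤ l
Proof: Because h = n and n = m, h = m. Since h ≤ e, m ≤ e. From w = t and e | w, e | t. Because t | e, t = e. Since b = l and t | b, t | l. t = e, so e | l. l > 0, so e ≤ l. Since m ≤ e, m ≤ l.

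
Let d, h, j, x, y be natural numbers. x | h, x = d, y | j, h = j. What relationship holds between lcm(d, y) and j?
lcm(d, y) | j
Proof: h = j and x | h, so x | j. x = d, so d | j. y | j, so lcm(d, y) | j.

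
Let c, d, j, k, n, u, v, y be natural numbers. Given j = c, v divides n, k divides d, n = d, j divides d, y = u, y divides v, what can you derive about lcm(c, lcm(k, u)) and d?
lcm(c, lcm(k, u)) divides d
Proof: j = c and j divides d, thus c divides d. y = u and y divides v, thus u divides v. From n = d and v divides n, v divides d. Since u divides v, u divides d. Since k divides d, lcm(k, u) divides d. c divides d, so lcm(c, lcm(k, u)) divides d.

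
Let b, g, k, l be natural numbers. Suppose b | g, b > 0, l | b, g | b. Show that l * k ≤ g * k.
b | g and g | b, thus b = g. l | b and b > 0, so l ≤ b. b = g, so l ≤ g. Then l * k ≤ g * k.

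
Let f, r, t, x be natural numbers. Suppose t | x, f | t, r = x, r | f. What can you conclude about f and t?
f = t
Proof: r = x and r | f, thus x | f. Because t | x, t | f. f | t, so t = f. Then f = t.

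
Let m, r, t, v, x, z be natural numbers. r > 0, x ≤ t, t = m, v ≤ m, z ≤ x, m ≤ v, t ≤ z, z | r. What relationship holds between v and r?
v ≤ r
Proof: m ≤ v and v ≤ m, therefore m = v. t = m, so t = v. z ≤ x and x ≤ t, hence z ≤ t. Since t ≤ z, z = t. Because z | r, t | r. r > 0, so t ≤ r. t = v, so v ≤ r.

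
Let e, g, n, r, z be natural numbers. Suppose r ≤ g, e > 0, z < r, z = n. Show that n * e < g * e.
Since z = n and z < r, n < r. r ≤ g, so n < g. Since e > 0, by multiplying by a positive, n * e < g * e.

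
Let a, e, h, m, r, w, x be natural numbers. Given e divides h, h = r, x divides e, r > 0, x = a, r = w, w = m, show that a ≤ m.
x = a and x divides e, thus a divides e. h = r and e divides h, therefore e divides r. Since a divides e, a divides r. Since r > 0, a ≤ r. Since r = w, a ≤ w. w = m, so a ≤ m.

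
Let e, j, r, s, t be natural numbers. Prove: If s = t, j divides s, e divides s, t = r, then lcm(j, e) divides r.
s = t and t = r, hence s = r. j divides s and e divides s, therefore lcm(j, e) divides s. Since s = r, lcm(j, e) divides r.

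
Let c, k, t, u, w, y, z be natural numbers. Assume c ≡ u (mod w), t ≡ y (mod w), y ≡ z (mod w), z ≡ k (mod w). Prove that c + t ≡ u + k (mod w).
t ≡ y (mod w) and y ≡ z (mod w), hence t ≡ z (mod w). z ≡ k (mod w), so t ≡ k (mod w). Since c ≡ u (mod w), by adding congruences, c + t ≡ u + k (mod w).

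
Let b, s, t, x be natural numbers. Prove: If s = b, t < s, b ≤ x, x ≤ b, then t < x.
b ≤ x and x ≤ b, so b = x. s = b, so s = x. Because t < s, t < x.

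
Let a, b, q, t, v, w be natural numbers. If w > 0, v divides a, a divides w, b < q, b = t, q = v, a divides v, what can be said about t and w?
t < w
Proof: From q = v and b < q, b < v. a divides v and v divides a, hence a = v. Because a divides w and w > 0, a ≤ w. a = v, so v ≤ w. b < v, so b < w. From b = t, t < w.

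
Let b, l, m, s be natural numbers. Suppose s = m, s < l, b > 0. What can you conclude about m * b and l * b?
m * b < l * b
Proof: Since s = m and s < l, m < l. From b > 0, by multiplying by a positive, m * b < l * b.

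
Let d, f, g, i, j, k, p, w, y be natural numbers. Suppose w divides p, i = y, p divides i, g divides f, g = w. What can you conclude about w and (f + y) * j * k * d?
w divides (f + y) * j * k * d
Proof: Because g = w and g divides f, w divides f. w divides p and p divides i, thus w divides i. Since i = y, w divides y. w divides f, so w divides f + y. Then w divides (f + y) * j. Then w divides (f + y) * j * k. Then w divides (f + y) * j * k * d.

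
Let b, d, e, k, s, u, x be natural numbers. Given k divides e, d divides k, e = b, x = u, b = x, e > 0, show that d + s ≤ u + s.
Since e = b and b = x, e = x. d divides k and k divides e, thus d divides e. e > 0, so d ≤ e. Because e = x, d ≤ x. x = u, so d ≤ u. Then d + s ≤ u + s.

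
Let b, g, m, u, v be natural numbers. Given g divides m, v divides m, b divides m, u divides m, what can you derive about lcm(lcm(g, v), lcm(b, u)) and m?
lcm(lcm(g, v), lcm(b, u)) divides m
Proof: g divides m and v divides m, thus lcm(g, v) divides m. Since b divides m and u divides m, lcm(b, u) divides m. Because lcm(g, v) divides m, lcm(lcm(g, v), lcm(b, u)) divides m.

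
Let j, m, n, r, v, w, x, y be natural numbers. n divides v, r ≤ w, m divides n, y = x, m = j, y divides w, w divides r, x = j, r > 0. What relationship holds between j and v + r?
j divides v + r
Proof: From m divides n and n divides v, m divides v. m = j, so j divides v. Because w divides r and r > 0, w ≤ r. Since r ≤ w, w = r. y = x and x = j, so y = j. y divides w, so j divides w. Since w = r, j divides r. Since j divides v, j divides v + r.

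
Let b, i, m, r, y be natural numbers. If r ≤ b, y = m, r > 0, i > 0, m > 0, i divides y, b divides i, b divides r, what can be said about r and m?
r ≤ m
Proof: Since b divides r and r > 0, b ≤ r. r ≤ b, so b = r. b divides i and i > 0, therefore b ≤ i. y = m and i divides y, hence i divides m. Because m > 0, i ≤ m. From b ≤ i, b ≤ m. b = r, so r ≤ m.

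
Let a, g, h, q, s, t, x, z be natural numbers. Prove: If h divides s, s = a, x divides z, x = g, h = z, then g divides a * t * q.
x = g and x divides z, therefore g divides z. h = z and h divides s, hence z divides s. Since s = a, z divides a. Because g divides z, g divides a. Then g divides a * t. Then g divides a * t * q.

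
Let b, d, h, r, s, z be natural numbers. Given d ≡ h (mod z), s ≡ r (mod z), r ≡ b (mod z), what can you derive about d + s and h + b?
d + s ≡ h + b (mod z)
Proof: s ≡ r (mod z) and r ≡ b (mod z), so s ≡ b (mod z). Combined with d ≡ h (mod z), by adding congruences, d + s ≡ h + b (mod z).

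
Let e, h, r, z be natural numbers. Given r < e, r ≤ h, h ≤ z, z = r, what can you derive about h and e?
h < e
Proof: Since z = r and h ≤ z, h ≤ r. r ≤ h, so r = h. Since r < e, h < e.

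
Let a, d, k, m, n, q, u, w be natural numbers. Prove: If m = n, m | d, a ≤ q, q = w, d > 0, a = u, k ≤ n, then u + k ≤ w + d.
a = u and a ≤ q, hence u ≤ q. q = w, so u ≤ w. From m | d and d > 0, m ≤ d. Since m = n, n ≤ d. From k ≤ n, k ≤ d. u ≤ w, so u + k ≤ w + d.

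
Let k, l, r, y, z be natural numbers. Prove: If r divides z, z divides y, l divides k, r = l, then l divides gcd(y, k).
r = l and r divides z, thus l divides z. z divides y, so l divides y. l divides k, so l divides gcd(y, k).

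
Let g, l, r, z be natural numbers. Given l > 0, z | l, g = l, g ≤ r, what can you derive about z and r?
z ≤ r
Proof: Because z | l and l > 0, z ≤ l. From g = l and g ≤ r, l ≤ r. z ≤ l, so z ≤ r.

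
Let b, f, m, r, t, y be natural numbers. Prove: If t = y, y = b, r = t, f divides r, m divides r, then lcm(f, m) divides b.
Since t = y and y = b, t = b. From f divides r and m divides r, lcm(f, m) divides r. r = t, so lcm(f, m) divides t. t = b, so lcm(f, m) divides b.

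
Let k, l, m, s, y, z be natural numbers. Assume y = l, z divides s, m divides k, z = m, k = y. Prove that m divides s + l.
From z = m and z divides s, m divides s. Because k = y and y = l, k = l. Since m divides k, m divides l. m divides s, so m divides s + l.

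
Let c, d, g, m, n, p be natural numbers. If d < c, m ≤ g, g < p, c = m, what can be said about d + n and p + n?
d + n < p + n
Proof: c = m and d < c, thus d < m. m ≤ g and g < p, thus m < p. Since d < m, d < p. Then d + n < p + n.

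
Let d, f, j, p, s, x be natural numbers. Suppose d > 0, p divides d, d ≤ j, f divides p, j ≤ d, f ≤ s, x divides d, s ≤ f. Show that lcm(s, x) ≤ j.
From d ≤ j and j ≤ d, d = j. Since f ≤ s and s ≤ f, f = s. f divides p and p divides d, hence f divides d. From f = s, s divides d. Since x divides d, lcm(s, x) divides d. d > 0, so lcm(s, x) ≤ d. d = j, so lcm(s, x) ≤ j.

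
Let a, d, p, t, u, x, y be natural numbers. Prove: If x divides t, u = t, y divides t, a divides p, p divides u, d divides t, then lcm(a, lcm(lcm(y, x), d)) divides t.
u = t and p divides u, hence p divides t. a divides p, so a divides t. Because y divides t and x divides t, lcm(y, x) divides t. d divides t, so lcm(lcm(y, x), d) divides t. a divides t, so lcm(a, lcm(lcm(y, x), d)) divides t.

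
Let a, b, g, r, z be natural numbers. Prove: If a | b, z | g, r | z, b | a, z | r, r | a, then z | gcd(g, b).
Because r | z and z | r, r = z. a | b and b | a, thus a = b. Because r | a, r | b. Since r = z, z | b. z | g, so z | gcd(g, b).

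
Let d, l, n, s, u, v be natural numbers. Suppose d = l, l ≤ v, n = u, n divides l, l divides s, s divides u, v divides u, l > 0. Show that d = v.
Since n = u and n divides l, u divides l. l divides s and s divides u, thus l divides u. Since u divides l, u = l. v divides u, so v divides l. Since l > 0, v ≤ l. l ≤ v, so l = v. Since d = l, d = v.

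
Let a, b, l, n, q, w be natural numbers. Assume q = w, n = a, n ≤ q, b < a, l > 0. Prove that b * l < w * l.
Since n = a and n ≤ q, a ≤ q. Since q = w, a ≤ w. b < a, so b < w. Using l > 0 and multiplying by a positive, b * l < w * l.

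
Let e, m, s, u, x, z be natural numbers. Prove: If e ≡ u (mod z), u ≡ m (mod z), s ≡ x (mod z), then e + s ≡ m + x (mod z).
Because e ≡ u (mod z) and u ≡ m (mod z), e ≡ m (mod z). Since s ≡ x (mod z), e + s ≡ m + x (mod z).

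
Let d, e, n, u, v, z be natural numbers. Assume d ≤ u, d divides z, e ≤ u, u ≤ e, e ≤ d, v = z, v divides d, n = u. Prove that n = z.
Since e ≤ u and u ≤ e, e = u. e ≤ d, so u ≤ d. From d ≤ u, u = d. Because n = u, n = d. v = z and v divides d, therefore z divides d. d divides z, so d = z. n = d, so n = z.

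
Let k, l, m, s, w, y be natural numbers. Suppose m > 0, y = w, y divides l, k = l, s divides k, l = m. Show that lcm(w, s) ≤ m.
y = w and y divides l, so w divides l. k = l and s divides k, therefore s divides l. w divides l, so lcm(w, s) divides l. l = m, so lcm(w, s) divides m. m > 0, so lcm(w, s) ≤ m.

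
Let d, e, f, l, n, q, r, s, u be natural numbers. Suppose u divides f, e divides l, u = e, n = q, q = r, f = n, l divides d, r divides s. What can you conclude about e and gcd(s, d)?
e divides gcd(s, d)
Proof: Since n = q and q = r, n = r. f = n and u divides f, so u divides n. Since n = r, u divides r. From u = e, e divides r. r divides s, so e divides s. e divides l and l divides d, so e divides d. e divides s, so e divides gcd(s, d).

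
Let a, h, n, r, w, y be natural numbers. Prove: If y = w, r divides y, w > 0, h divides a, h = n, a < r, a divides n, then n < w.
Because h = n and h divides a, n divides a. a divides n, so a = n. Because y = w and r divides y, r divides w. Since w > 0, r ≤ w. Since a < r, a < w. From a = n, n < w.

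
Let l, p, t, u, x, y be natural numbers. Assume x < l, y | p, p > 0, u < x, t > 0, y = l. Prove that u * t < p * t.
u < x and x < l, therefore u < l. Since y = l and y | p, l | p. Since p > 0, l ≤ p. u < l, so u < p. t > 0, so u * t < p * t.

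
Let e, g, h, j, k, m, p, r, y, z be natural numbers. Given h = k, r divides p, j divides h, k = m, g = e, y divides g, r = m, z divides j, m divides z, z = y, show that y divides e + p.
g = e and y divides g, therefore y divides e. h = k and k = m, hence h = m. j divides h, so j divides m. Since z divides j, z divides m. From m divides z, m = z. z = y, so m = y. Since r = m and r divides p, m divides p. m = y, so y divides p. Since y divides e, y divides e + p.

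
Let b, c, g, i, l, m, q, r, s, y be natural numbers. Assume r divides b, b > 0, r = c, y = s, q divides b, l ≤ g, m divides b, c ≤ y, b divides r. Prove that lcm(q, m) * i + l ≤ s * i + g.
Since b divides r and r divides b, b = r. Since r = c, b = c. q divides b and m divides b, thus lcm(q, m) divides b. b > 0, so lcm(q, m) ≤ b. Since b = c, lcm(q, m) ≤ c. y = s and c ≤ y, therefore c ≤ s. From lcm(q, m) ≤ c, lcm(q, m) ≤ s. By multiplying by a non-negative, lcm(q, m) * i ≤ s * i. Since l ≤ g, lcm(q, m) * i + l ≤ s * i + g.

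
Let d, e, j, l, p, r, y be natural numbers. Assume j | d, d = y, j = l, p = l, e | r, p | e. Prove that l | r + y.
p = l and p | e, hence l | e. Since e | r, l | r. From j = l and j | d, l | d. d = y, so l | y. Since l | r, l | r + y.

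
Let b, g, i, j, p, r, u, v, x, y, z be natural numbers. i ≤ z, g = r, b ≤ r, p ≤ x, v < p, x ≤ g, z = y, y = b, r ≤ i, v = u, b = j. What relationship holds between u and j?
u < j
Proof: Because z = y and y = b, z = b. From r ≤ i and i ≤ z, r ≤ z. z = b, so r ≤ b. Since b ≤ r, r = b. From b = j, r = j. v = u and v < p, thus u < p. p ≤ x and x ≤ g, therefore p ≤ g. Since u < p, u < g. Because g = r, u < r. Since r = j, u < j.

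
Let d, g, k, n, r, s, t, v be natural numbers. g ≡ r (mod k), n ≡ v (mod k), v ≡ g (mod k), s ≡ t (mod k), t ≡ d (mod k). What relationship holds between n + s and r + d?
n + s ≡ r + d (mod k)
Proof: n ≡ v (mod k) and v ≡ g (mod k), so n ≡ g (mod k). Since g ≡ r (mod k), n ≡ r (mod k). s ≡ t (mod k) and t ≡ d (mod k), thus s ≡ d (mod k). Using n ≡ r (mod k), by adding congruences, n + s ≡ r + d (mod k).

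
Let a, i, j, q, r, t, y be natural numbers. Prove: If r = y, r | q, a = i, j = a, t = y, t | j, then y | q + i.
r = y and r | q, thus y | q. Since t = y and t | j, y | j. j = a, so y | a. a = i, so y | i. Since y | q, y | q + i.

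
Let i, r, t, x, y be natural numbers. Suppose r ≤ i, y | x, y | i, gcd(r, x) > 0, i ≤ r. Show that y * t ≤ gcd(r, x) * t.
i ≤ r and r ≤ i, so i = r. y | i, so y | r. Since y | x, y | gcd(r, x). Since gcd(r, x) > 0, y ≤ gcd(r, x). Then y * t ≤ gcd(r, x) * t.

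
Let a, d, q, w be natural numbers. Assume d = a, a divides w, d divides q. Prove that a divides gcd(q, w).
d = a and d divides q, hence a divides q. a divides w, so a divides gcd(q, w).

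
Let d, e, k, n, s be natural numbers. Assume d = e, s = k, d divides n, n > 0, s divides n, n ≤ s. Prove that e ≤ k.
From s divides n and n > 0, s ≤ n. From n ≤ s, n = s. s = k, so n = k. From d divides n and n > 0, d ≤ n. d = e, so e ≤ n. n = k, so e ≤ k.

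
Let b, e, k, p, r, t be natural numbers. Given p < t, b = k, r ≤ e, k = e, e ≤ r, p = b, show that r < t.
Since e ≤ r and r ≤ e, e = r. Since k = e, k = r. Because p = b and p < t, b < t. Because b = k, k < t. Since k = r, r < t.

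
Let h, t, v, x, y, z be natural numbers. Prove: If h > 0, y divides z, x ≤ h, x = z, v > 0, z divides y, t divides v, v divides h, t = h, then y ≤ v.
z divides y and y divides z, thus z = y. Since x = z, x = y. t = h and t divides v, thus h divides v. Since v > 0, h ≤ v. v divides h and h > 0, so v ≤ h. Since h ≤ v, h = v. Since x ≤ h, x ≤ v. x = y, so y ≤ v.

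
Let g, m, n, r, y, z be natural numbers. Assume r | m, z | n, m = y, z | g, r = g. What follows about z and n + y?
z | n + y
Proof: r = g and r | m, so g | m. Since m = y, g | y. Because z | g, z | y. Since z | n, z | n + y.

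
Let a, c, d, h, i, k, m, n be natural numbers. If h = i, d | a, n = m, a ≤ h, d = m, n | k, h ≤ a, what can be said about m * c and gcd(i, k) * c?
m * c | gcd(i, k) * c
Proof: a ≤ h and h ≤ a, hence a = h. d | a, so d | h. Since h = i, d | i. Since d = m, m | i. n = m and n | k, thus m | k. m | i, so m | gcd(i, k). Then m * c | gcd(i, k) * c.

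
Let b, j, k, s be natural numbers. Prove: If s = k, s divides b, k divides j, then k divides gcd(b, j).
From s = k and s divides b, k divides b. Because k divides j, k divides gcd(b, j).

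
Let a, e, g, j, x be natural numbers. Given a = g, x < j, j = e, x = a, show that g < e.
From x = a and a = g, x = g. x < j, so g < j. Since j = e, g < e.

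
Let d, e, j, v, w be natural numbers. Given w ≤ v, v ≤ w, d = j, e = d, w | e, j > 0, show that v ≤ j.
w ≤ v and v ≤ w, therefore w = v. e = d and w | e, thus w | d. d = j, so w | j. Since w = v, v | j. Since j > 0, v ≤ j.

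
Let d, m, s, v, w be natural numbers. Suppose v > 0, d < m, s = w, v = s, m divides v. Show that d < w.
From v = s and s = w, v = w. Since m divides v and v > 0, m ≤ v. Since v = w, m ≤ w. d < m, so d < w.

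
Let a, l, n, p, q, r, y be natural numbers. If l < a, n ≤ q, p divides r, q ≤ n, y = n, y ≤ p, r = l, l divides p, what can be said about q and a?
q < a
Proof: From n ≤ q and q ≤ n, n = q. Since y = n, y = q. r = l and p divides r, thus p divides l. l divides p, so p = l. Because y ≤ p, y ≤ l. Since l < a, y < a. y = q, so q < a.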